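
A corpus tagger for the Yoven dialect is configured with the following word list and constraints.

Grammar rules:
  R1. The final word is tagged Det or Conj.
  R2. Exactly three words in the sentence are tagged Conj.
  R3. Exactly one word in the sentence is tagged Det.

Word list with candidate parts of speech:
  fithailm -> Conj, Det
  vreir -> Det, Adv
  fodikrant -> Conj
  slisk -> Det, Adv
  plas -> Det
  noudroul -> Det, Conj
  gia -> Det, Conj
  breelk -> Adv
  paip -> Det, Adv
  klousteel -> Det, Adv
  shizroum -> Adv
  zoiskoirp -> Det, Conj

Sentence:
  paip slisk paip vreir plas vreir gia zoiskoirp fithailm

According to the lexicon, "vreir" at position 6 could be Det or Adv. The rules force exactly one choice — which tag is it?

Adv

Candidates per position — 1:paip {Det,Adv}; 2:slisk {Det,Adv}; 3:paip {Det,Adv}; 4:vreir {Det,Adv}; 5:plas {Det}; 6:vreir {Det,Adv}; 7:gia {Det,Conj}; 8:zoiskoirp {Det,Conj}; 9:fithailm {Conj,Det}.
Word 1 cannot be Det — rule 3 would then fail for every completion. It is Adv.
Word 2 cannot be Det — rule 3 would then fail for every completion. It is Adv.
Word 3 cannot be Det — rule 3 would then fail for every completion. It is Adv.
Word 4 cannot be Det — rule 3 would then fail for every completion. It is Adv.
Word 6 cannot be Det — rule 3 would then fail for every completion. It is Adv.
Word 7 cannot be Det — rule 2 would then fail for every completion. It is Conj.
Word 8 cannot be Det — rule 2 would then fail for every completion. It is Conj.
Word 9 cannot be Det — rule 2 would then fail for every completion. It is Conj.
That leaves exactly one tagging: Adv Adv Adv Adv Det Adv Conj Conj Conj.
Check: rule 1 ✓; rule 2 ✓; rule 3 ✓.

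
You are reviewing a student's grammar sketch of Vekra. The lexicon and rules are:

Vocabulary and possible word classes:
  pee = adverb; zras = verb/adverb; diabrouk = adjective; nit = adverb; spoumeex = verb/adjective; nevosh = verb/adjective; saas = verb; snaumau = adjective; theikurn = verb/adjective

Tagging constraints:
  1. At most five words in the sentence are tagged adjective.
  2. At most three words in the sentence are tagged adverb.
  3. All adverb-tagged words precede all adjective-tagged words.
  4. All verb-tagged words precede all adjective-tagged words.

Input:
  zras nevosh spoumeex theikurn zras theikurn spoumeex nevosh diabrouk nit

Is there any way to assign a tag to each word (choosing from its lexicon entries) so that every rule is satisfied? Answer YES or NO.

NO

Candidates per position — 1:zras {verb,adverb}; 2:nevosh {verb,adjective}; 3:spoumeex {verb,adjective}; 4:theikurn {verb,adjective}; 5:zras {verb,adverb}; 6:theikurn {verb,adjective}; 7:spoumeex {verb,adjective}; 8:nevosh {verb,adjective}; 9:diabrouk {adjective}; 10:nit {adverb}.
Rule 3 cannot be satisfied by any choice of tags from the lexicon.
So there is no consistent tagging.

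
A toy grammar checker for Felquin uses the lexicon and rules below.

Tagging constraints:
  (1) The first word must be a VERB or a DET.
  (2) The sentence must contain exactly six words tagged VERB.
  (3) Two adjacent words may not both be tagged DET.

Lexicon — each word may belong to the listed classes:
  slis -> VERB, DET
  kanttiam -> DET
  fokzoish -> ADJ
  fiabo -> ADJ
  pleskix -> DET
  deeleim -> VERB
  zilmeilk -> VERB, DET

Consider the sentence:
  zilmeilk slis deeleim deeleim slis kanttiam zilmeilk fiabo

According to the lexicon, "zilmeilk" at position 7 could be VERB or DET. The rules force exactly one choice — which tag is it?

VERB

Candidates per position — 1:zilmeilk {VERB,DET}; 2:slis {VERB,DET}; 3:deeleim {VERB}; 4:deeleim {VERB}; 5:slis {VERB,DET}; 6:kanttiam {DET}; 7:zilmeilk {VERB,DET}; 8:fiabo {ADJ}.
Position 1: DET is ruled out by rule 2; that leaves VERB.
Position 2: DET is ruled out by rule 2; that leaves VERB.
Position 5: DET is ruled out by rule 2; that leaves VERB.
Position 7: DET is ruled out by rule 2; that leaves VERB.
The unique satisfying tagging is: VERB VERB VERB VERB VERB DET VERB ADJ.
Checking: rule 1 holds; rule 2 holds; rule 3 holds.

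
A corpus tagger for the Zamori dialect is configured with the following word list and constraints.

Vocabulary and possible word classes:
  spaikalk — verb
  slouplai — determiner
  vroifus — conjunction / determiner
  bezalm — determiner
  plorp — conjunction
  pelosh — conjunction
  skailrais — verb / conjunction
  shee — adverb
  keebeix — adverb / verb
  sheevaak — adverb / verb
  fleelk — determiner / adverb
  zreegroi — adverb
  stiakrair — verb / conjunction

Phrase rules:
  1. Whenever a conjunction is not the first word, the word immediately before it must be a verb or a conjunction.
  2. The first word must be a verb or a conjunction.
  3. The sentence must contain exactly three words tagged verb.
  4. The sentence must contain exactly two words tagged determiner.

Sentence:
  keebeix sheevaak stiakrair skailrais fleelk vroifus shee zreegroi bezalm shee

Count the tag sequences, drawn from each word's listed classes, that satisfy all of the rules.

3

Candidates per position — 1:keebeix {adverb,verb}; 2:sheevaak {adverb,verb}; 3:stiakrair {verb,conjunction}; 4:skailrais {verb,conjunction}; 5:fleelk {determiner,adverb}; 6:vroifus {conjunction,determiner}; 7:shee {adverb}; 8:zreegroi {adverb}; 9:bezalm {determiner}; 10:shee {adverb}.
There are 64 candidate sequences in total.
The sequences that satisfy every rule: verb adverb verb verb adverb determiner adverb adverb determiner adverb; verb verb verb conjunction adverb determiner adverb adverb determiner adverb; verb verb conjunction verb adverb determiner adverb adverb determiner adverb.
Count = 3.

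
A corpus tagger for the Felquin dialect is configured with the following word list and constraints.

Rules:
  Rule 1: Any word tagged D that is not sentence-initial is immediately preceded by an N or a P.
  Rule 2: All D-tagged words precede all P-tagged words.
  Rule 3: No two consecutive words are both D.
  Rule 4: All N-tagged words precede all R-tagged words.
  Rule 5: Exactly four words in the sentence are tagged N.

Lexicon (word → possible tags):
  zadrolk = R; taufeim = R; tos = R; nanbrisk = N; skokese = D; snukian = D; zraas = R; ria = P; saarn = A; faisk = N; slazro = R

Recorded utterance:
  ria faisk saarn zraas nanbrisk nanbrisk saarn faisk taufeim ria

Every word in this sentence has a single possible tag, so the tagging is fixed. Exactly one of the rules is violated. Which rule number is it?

Fixed tagging: P N A R N N A N R P.
Rule check: R1 ok, R2 ok, R3 ok, R4 fails, R5 ok.
Only rule 4 fails.

4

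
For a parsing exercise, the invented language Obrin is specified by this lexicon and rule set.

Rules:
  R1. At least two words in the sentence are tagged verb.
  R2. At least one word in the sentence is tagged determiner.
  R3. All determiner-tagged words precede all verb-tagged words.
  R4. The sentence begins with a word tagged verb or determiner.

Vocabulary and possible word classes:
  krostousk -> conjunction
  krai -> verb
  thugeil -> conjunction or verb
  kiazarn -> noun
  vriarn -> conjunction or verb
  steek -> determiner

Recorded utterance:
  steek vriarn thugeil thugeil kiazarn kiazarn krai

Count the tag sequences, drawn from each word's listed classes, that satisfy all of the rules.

Candidates per position — 1:steek {determiner}; 2:vriarn {conjunction,verb}; 3:thugeil {conjunction,verb}; 4:thugeil {conjunction,verb}; 5:kiazarn {noun}; 6:kiazarn {noun}; 7:krai {verb}.
There are 8 candidate sequences in total.
Checking each against the rules leaves 7 sequences.
Count = 7.

7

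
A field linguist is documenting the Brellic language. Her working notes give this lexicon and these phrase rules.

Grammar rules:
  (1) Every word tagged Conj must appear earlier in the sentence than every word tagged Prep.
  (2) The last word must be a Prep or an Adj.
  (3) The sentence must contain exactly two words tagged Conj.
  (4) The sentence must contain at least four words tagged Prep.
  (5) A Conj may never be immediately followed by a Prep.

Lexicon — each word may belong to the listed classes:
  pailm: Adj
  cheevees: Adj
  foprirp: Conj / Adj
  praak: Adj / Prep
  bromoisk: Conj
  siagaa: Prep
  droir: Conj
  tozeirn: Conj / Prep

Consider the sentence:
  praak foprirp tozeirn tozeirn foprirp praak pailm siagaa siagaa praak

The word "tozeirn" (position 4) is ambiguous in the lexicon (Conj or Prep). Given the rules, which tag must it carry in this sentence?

Conj

Candidates per position — 1:praak {Adj,Prep}; 2:foprirp {Conj,Adj}; 3:tozeirn {Conj,Prep}; 4:tozeirn {Conj,Prep}; 5:foprirp {Conj,Adj}; 6:praak {Adj,Prep}; 7:pailm {Adj}; 8:siagaa {Prep}; 9:siagaa {Prep}; 10:praak {Adj,Prep}.
Position 4: the remaining choice is settled jointly with positions 1, 2, 3, 5, 6, 10 — only Conj at position 4 is part of a tagging that satisfies every rule.
The unique satisfying tagging is: Adj Adj Conj Conj Adj Prep Adj Prep Prep Prep.
Rule-by-rule: rule 1 holds; rule 2 holds; rule 3 holds; rule 4 holds; rule 5 holds.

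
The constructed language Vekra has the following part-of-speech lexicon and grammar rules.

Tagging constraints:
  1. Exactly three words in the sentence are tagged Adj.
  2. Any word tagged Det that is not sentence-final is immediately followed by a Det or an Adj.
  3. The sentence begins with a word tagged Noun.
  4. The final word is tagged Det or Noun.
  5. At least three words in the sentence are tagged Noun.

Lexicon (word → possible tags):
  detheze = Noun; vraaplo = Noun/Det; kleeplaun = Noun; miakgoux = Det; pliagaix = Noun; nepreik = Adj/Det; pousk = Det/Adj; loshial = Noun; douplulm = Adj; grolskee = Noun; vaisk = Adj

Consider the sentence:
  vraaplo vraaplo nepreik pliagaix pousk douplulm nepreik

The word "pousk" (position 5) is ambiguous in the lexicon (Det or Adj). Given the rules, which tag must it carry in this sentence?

Candidates per position — 1:vraaplo {Noun,Det}; 2:vraaplo {Noun,Det}; 3:nepreik {Adj,Det}; 4:pliagaix {Noun}; 5:pousk {Det,Adj}; 6:douplulm {Adj}; 7:nepreik {Adj,Det}.
Word 1 cannot be Det — rule 3 would then fail for every completion. It is Noun.
Word 2 cannot be Det — rule 5 would then fail for every completion. It is Noun.
Word 3 cannot be Det — rule 2 would then fail for every completion. It is Adj.
Word 7 cannot be Adj — rule 4 would then fail for every completion. It is Det.
Word 5 cannot be Det — rule 1 would then fail for every completion. It is Adj.
That leaves exactly one tagging: Noun Noun Adj Noun Adj Adj Det.
Checking: rule 1 satisfied; rule 2 satisfied; rule 3 satisfied; rule 4 satisfied; rule 5 satisfied.

Adj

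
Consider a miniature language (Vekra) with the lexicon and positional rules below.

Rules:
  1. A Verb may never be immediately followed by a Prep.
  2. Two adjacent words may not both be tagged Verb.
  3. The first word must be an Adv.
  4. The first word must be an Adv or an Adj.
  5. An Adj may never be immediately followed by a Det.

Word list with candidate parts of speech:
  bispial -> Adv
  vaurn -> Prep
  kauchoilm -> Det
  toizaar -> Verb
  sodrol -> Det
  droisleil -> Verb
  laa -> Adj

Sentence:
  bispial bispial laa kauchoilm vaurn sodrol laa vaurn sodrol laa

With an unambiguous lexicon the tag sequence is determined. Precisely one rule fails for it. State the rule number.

Fixed tagging: Adv Adv Adj Det Prep Det Adj Prep Det Adj.
Applying the rules: R1 holds, R2 holds, R3 holds, R4 holds, R5 violated.
Only rule 5 fails.

5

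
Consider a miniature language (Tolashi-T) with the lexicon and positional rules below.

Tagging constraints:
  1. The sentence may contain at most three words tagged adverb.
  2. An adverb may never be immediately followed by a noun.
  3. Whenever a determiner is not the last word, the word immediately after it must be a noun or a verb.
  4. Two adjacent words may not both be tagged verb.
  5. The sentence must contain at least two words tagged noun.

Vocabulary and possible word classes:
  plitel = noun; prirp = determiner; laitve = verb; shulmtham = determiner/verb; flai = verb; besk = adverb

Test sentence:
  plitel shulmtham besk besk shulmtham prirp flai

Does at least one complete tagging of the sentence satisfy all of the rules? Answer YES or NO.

NO

Candidates per position — 1:plitel {noun}; 2:shulmtham {determiner,verb}; 3:besk {adverb}; 4:besk {adverb}; 5:shulmtham {determiner,verb}; 6:prirp {determiner}; 7:flai {verb}.
Rule 5 cannot be satisfied by any choice of tags from the lexicon.
So there is no consistent tagging.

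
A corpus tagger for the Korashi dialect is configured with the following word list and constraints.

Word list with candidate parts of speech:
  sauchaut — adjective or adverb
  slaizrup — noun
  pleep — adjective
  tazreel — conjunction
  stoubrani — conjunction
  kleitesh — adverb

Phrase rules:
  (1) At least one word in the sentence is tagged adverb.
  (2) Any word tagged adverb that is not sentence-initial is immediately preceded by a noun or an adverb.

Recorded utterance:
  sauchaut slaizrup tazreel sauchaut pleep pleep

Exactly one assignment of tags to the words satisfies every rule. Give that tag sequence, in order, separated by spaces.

Candidates per position — 1:sauchaut {adjective,adverb}; 2:slaizrup {noun}; 3:tazreel {conjunction}; 4:sauchaut {adjective,adverb}; 5:pleep {adjective}; 6:pleep {adjective}.
At position 4, choosing adverb makes rule 2 impossible to satisfy; hence adjective.
At position 1, choosing adjective makes rule 1 impossible to satisfy; hence adverb.
That leaves exactly one tagging: adverb noun conjunction adjective adjective adjective.
Check: rule 1 ✓; rule 2 ✓.

adverb noun conjunction adjective adjective adjective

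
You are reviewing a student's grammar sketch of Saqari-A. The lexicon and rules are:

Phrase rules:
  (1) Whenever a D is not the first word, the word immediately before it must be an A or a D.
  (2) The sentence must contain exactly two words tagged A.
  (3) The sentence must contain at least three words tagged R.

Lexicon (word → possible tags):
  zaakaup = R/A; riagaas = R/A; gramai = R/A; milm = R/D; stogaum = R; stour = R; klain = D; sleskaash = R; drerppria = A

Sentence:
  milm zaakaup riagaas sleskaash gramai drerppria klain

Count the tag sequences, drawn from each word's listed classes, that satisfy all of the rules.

6

Candidates per position — 1:milm {R,D}; 2:zaakaup {R,A}; 3:riagaas {R,A}; 4:sleskaash {R}; 5:gramai {R,A}; 6:drerppria {A}; 7:klain {D}.
There are 16 candidate sequences in total.
Checking each against the rules leaves 6 sequences.
Count = 6.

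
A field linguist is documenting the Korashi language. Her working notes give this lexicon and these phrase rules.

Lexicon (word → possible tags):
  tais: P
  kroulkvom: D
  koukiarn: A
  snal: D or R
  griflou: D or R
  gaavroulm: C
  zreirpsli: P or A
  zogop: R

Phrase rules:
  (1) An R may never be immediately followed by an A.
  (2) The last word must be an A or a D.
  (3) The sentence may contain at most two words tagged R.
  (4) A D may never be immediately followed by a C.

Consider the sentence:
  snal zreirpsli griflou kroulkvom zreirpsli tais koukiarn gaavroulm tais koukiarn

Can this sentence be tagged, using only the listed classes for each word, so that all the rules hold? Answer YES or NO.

YES

Candidates per position — 1:snal {D,R}; 2:zreirpsli {P,A}; 3:griflou {D,R}; 4:kroulkvom {D}; 5:zreirpsli {P,A}; 6:tais {P}; 7:koukiarn {A}; 8:gaavroulm {C}; 9:tais {P}; 10:koukiarn {A}.
One satisfying assignment: D A R D A P A C P A.
Rule-by-rule: rule 1 ✓; rule 2 ✓; rule 3 ✓; rule 4 ✓.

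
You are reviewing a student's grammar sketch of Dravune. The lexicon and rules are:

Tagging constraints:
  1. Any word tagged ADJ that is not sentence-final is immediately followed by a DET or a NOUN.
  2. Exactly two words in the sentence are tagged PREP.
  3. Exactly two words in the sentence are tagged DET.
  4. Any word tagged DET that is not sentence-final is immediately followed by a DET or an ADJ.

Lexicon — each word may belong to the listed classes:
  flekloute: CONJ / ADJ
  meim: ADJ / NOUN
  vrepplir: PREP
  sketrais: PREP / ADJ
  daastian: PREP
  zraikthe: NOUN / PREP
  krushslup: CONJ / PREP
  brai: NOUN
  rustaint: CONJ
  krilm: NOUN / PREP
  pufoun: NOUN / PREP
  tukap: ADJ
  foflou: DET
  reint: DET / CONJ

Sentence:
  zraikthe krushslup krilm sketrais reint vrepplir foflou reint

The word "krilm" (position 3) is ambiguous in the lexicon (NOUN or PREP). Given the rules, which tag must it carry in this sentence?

NOUN

Candidates per position — 1:zraikthe {NOUN,PREP}; 2:krushslup {CONJ,PREP}; 3:krilm {NOUN,PREP}; 4:sketrais {PREP,ADJ}; 5:reint {DET,CONJ}; 6:vrepplir {PREP}; 7:foflou {DET}; 8:reint {DET,CONJ}.
Word 5 cannot be DET — rule 4 would then fail for every completion. It is CONJ.
Word 8 cannot be CONJ — rule 3 would then fail for every completion. It is DET.
Word 4 cannot be ADJ — rule 1 would then fail for every completion. It is PREP.
Word 1 cannot be PREP — rule 2 would then fail for every completion. It is NOUN.
Word 2 cannot be PREP — rule 2 would then fail for every completion. It is CONJ.
Word 3 cannot be PREP — rule 2 would then fail for every completion. It is NOUN.
The unique satisfying tagging is: NOUN CONJ NOUN PREP CONJ PREP DET DET.
Verifying each rule — rule 1 holds; rule 2 holds; rule 3 holds; rule 4 holds.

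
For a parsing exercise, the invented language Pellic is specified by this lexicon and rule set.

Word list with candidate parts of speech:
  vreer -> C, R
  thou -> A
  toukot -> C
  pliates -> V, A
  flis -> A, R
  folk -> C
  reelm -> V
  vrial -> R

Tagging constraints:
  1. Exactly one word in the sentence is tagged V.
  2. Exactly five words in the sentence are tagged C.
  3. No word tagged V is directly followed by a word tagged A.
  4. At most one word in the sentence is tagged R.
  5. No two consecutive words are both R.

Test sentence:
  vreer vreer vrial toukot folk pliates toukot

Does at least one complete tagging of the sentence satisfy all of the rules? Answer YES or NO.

YES

Candidates per position — 1:vreer {C,R}; 2:vreer {C,R}; 3:vrial {R}; 4:toukot {C}; 5:folk {C}; 6:pliates {V,A}; 7:toukot {C}.
One satisfying assignment: C C R C C V C.
Verifying each rule — rule 1 satisfied; rule 2 satisfied; rule 3 satisfied; rule 4 satisfied; rule 5 satisfied.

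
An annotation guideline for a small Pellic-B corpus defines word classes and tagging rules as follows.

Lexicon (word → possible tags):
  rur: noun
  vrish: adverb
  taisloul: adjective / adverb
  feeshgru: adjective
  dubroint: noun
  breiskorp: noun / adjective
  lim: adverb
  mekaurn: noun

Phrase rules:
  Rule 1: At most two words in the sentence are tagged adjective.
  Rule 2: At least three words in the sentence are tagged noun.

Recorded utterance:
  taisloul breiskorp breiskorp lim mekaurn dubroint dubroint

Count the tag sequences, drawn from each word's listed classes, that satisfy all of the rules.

7

Candidates per position — 1:taisloul {adjective,adverb}; 2:breiskorp {noun,adjective}; 3:breiskorp {noun,adjective}; 4:lim {adverb}; 5:mekaurn {noun}; 6:dubroint {noun}; 7:dubroint {noun}.
There are 8 candidate sequences in total.
Checking each against the rules leaves 7 sequences.
Count = 7.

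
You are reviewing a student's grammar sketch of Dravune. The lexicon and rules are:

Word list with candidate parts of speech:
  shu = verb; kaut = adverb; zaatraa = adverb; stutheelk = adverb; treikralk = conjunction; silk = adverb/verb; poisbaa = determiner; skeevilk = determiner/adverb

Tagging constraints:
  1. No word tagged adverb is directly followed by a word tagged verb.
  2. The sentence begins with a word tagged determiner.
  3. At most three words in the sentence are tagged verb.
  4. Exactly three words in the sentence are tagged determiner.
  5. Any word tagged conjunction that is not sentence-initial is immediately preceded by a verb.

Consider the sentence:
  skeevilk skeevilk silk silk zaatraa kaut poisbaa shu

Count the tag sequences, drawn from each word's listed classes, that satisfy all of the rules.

3

Candidates per position — 1:skeevilk {determiner,adverb}; 2:skeevilk {determiner,adverb}; 3:silk {adverb,verb}; 4:silk {adverb,verb}; 5:zaatraa {adverb}; 6:kaut {adverb}; 7:poisbaa {determiner}; 8:shu {verb}.
There are 16 candidate sequences in total.
The sequences that satisfy every rule: determiner determiner adverb adverb adverb adverb determiner verb; determiner determiner verb adverb adverb adverb determiner verb; determiner determiner verb verb adverb adverb determiner verb.
Count = 3.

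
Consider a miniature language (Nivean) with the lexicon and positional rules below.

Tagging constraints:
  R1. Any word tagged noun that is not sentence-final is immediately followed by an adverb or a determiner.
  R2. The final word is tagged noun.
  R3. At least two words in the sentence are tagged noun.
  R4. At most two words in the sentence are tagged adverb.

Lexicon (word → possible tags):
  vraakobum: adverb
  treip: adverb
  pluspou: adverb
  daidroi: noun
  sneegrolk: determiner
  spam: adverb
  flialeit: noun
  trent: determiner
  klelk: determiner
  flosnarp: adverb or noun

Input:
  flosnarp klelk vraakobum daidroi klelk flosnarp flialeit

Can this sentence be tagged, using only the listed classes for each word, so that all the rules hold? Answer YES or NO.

YES

Candidates per position — 1:flosnarp {adverb,noun}; 2:klelk {determiner}; 3:vraakobum {adverb}; 4:daidroi {noun}; 5:klelk {determiner}; 6:flosnarp {adverb,noun}; 7:flialeit {noun}.
One satisfying assignment: noun determiner adverb noun determiner adverb noun.
Check: rule 1 satisfied; rule 2 satisfied; rule 3 satisfied; rule 4 satisfied.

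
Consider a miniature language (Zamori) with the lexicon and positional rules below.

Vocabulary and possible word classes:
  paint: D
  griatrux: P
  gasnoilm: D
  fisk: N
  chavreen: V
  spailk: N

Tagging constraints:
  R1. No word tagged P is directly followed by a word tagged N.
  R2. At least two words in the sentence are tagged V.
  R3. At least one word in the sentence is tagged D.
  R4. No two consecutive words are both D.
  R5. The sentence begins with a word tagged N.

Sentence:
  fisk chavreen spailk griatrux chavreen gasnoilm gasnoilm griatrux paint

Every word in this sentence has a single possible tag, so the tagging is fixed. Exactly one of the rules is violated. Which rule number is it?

Fixed tagging: N V N P V D D P D.
Applying the rules: R1 holds, R2 holds, R3 holds, R4 violated, R5 holds.
Only rule 4 fails.

4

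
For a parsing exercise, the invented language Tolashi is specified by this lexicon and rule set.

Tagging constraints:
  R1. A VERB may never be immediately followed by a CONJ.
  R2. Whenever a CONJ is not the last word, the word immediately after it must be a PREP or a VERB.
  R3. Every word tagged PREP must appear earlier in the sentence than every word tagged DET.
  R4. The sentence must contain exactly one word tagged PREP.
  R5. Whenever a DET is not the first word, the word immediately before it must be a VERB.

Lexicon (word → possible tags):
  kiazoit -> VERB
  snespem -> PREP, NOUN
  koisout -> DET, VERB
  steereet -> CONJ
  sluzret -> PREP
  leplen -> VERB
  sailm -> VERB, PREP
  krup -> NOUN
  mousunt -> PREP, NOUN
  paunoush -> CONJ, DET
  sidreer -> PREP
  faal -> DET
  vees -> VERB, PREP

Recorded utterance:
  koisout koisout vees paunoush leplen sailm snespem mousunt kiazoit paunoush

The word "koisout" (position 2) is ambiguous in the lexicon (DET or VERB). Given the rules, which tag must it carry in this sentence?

Candidates per position — 1:koisout {DET,VERB}; 2:koisout {DET,VERB}; 3:vees {VERB,PREP}; 4:paunoush {CONJ,DET}; 5:leplen {VERB}; 6:sailm {VERB,PREP}; 7:snespem {PREP,NOUN}; 8:mousunt {PREP,NOUN}; 9:kiazoit {VERB}; 10:paunoush {CONJ,DET}.
Word 10 cannot be CONJ — rule 1 would then fail for every completion. It is DET.
Position 2: the remaining choice is settled jointly with positions 1, 3, 4, 6, 7, 8 — only VERB at position 2 is part of a tagging that satisfies every rule.
The only consistent sequence is: VERB VERB PREP CONJ VERB VERB NOUN NOUN VERB DET.
Verifying each rule — rule 1 ✓; rule 2 ✓; rule 3 ✓; rule 4 ✓; rule 5 ✓.

VERB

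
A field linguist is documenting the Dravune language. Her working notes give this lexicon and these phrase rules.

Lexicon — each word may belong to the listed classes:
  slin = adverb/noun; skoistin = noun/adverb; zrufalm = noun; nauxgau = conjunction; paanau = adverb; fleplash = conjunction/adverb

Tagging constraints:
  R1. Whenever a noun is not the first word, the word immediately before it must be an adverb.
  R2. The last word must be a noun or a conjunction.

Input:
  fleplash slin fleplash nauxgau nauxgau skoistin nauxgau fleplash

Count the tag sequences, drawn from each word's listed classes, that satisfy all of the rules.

6

Candidates per position — 1:fleplash {conjunction,adverb}; 2:slin {adverb,noun}; 3:fleplash {conjunction,adverb}; 4:nauxgau {conjunction}; 5:nauxgau {conjunction}; 6:skoistin {noun,adverb}; 7:nauxgau {conjunction}; 8:fleplash {conjunction,adverb}.
There are 32 candidate sequences in total.
Checking each against the rules leaves 6 sequences.
Count = 6.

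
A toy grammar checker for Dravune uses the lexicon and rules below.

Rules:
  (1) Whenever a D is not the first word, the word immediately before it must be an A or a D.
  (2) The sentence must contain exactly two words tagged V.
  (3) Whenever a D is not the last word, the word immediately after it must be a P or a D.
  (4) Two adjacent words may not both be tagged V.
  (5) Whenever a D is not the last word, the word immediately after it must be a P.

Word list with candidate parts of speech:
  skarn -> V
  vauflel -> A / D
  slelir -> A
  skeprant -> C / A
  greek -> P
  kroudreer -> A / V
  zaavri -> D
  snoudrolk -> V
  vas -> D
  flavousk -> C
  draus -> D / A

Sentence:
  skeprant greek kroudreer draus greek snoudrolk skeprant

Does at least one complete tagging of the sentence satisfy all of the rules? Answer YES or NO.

YES

Candidates per position — 1:skeprant {C,A}; 2:greek {P}; 3:kroudreer {A,V}; 4:draus {D,A}; 5:greek {P}; 6:snoudrolk {V}; 7:skeprant {C,A}.
One satisfying assignment: A P V A P V A.
Verifying each rule — rule 1 ok; rule 2 ok; rule 3 ok; rule 4 ok; rule 5 ok.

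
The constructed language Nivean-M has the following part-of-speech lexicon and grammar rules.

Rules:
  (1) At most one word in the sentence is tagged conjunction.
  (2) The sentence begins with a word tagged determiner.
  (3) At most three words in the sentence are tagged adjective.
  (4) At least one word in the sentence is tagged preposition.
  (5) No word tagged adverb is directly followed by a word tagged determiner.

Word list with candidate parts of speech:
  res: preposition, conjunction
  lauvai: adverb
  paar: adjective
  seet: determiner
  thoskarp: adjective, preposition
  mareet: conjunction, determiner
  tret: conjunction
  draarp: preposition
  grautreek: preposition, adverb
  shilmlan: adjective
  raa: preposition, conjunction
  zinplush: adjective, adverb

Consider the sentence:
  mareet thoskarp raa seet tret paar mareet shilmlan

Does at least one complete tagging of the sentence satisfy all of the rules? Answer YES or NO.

Candidates per position — 1:mareet {conjunction,determiner}; 2:thoskarp {adjective,preposition}; 3:raa {preposition,conjunction}; 4:seet {determiner}; 5:tret {conjunction}; 6:paar {adjective}; 7:mareet {conjunction,determiner}; 8:shilmlan {adjective}.
One satisfying assignment: determiner adjective preposition determiner conjunction adjective determiner adjective.
Rule-by-rule: rule 1 satisfied; rule 2 satisfied; rule 3 satisfied; rule 4 satisfied; rule 5 satisfied.

YES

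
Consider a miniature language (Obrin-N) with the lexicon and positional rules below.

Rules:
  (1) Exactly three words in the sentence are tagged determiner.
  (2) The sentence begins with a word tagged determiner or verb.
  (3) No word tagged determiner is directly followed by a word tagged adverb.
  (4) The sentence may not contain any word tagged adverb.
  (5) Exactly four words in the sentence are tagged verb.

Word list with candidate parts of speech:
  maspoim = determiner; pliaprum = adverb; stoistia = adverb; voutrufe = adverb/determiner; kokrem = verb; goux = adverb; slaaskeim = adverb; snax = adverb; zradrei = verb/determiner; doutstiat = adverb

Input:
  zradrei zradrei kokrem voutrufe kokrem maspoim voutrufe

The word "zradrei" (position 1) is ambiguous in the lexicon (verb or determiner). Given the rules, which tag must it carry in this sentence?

verb

Candidates per position — 1:zradrei {verb,determiner}; 2:zradrei {verb,determiner}; 3:kokrem {verb}; 4:voutrufe {adverb,determiner}; 5:kokrem {verb}; 6:maspoim {determiner}; 7:voutrufe {adverb,determiner}.
Position 1: tagging it determiner would leave rule 5 unsatisfiable, so it must be verb.
Position 2: tagging it determiner would leave rule 5 unsatisfiable, so it must be verb.
Position 4: tagging it adverb would leave rule 1 unsatisfiable, so it must be determiner.
Position 7: tagging it adverb would leave rule 1 unsatisfiable, so it must be determiner.
That leaves exactly one tagging: verb verb verb determiner verb determiner determiner.
Checking: rule 1 ok; rule 2 ok; rule 3 ok; rule 4 ok; rule 5 ok.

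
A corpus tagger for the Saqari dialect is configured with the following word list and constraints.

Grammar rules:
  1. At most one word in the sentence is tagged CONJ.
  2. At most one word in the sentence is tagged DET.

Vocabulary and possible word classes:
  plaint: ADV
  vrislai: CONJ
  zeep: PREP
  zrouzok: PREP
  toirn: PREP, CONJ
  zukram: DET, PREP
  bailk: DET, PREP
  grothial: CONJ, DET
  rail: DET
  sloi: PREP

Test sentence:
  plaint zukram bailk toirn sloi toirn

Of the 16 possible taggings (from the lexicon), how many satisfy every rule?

Candidates per position — 1:plaint {ADV}; 2:zukram {DET,PREP}; 3:bailk {DET,PREP}; 4:toirn {PREP,CONJ}; 5:sloi {PREP}; 6:toirn {PREP,CONJ}.
There are 16 candidate sequences in total.
Checking each against the rules leaves 9 sequences.
Count = 9.

9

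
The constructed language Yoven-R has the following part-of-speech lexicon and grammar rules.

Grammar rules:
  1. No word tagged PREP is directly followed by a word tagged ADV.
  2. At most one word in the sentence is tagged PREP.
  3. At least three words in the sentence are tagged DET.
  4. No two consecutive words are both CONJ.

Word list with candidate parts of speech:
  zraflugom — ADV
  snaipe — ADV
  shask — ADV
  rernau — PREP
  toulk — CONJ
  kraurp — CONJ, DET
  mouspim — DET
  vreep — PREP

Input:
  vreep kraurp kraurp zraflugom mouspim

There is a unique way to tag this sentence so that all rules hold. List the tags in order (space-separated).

Candidates per position — 1:vreep {PREP}; 2:kraurp {CONJ,DET}; 3:kraurp {CONJ,DET}; 4:zraflugom {ADV}; 5:mouspim {DET}.
Position 2: tagging it CONJ would leave rule 3 unsatisfiable, so it must be DET.
Position 3: tagging it CONJ would leave rule 3 unsatisfiable, so it must be DET.
The only consistent sequence is: PREP DET DET ADV DET.
Verifying each rule — rule 1 holds; rule 2 holds; rule 3 holds; rule 4 holds.

PREP DET DET ADV DET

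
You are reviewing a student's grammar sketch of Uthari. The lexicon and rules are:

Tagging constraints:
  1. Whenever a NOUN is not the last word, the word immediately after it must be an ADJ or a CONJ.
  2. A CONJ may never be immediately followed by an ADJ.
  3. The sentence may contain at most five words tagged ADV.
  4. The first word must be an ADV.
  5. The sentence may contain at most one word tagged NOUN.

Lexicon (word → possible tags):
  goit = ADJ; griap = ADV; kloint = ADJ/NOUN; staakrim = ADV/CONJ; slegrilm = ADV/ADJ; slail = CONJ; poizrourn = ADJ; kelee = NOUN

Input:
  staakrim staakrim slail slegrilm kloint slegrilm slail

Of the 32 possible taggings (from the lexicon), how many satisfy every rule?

6

Candidates per position — 1:staakrim {ADV,CONJ}; 2:staakrim {ADV,CONJ}; 3:slail {CONJ}; 4:slegrilm {ADV,ADJ}; 5:kloint {ADJ,NOUN}; 6:slegrilm {ADV,ADJ}; 7:slail {CONJ}.
There are 32 candidate sequences in total.
Checking each against the rules leaves 6 sequences.
Count = 6.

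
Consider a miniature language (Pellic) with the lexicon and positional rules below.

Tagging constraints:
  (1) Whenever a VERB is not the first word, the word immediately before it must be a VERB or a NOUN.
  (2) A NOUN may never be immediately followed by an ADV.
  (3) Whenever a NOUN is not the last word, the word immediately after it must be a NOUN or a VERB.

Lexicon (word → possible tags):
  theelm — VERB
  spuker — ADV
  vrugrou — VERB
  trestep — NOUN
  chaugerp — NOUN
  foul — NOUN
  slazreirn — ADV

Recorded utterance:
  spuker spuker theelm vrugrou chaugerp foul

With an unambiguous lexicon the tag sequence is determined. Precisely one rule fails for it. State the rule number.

1

Fixed tagging: ADV ADV VERB VERB NOUN NOUN.
Applying the rules: R1 fail, R2 pass, R3 pass.
Only rule 1 fails.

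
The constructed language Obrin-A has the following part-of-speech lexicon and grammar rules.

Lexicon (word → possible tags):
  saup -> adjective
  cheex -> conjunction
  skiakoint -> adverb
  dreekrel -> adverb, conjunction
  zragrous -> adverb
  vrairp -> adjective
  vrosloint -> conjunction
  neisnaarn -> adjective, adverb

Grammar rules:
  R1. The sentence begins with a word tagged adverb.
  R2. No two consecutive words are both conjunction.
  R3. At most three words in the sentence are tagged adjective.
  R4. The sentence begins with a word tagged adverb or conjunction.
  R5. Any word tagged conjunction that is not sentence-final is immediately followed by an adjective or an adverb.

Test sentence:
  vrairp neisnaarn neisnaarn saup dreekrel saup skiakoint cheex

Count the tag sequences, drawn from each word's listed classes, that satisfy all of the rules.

Candidates per position — 1:vrairp {adjective}; 2:neisnaarn {adjective,adverb}; 3:neisnaarn {adjective,adverb}; 4:saup {adjective}; 5:dreekrel {adverb,conjunction}; 6:saup {adjective}; 7:skiakoint {adverb}; 8:cheex {conjunction}.
There are 8 candidate sequences in total.
Rule 1 cannot be satisfied by any choice of tags from the lexicon.
So there is no consistent tagging.
Count = 0.

0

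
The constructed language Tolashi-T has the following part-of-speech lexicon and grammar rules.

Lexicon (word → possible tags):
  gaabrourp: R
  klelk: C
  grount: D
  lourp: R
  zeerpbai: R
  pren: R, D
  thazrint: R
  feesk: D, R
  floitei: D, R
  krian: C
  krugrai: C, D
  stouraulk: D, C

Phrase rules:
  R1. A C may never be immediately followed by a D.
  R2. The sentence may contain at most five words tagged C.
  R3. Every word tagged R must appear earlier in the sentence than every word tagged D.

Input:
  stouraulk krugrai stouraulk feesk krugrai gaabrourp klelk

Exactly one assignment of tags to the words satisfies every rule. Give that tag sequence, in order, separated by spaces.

Candidates per position — 1:stouraulk {D,C}; 2:krugrai {C,D}; 3:stouraulk {D,C}; 4:feesk {D,R}; 5:krugrai {C,D}; 6:gaabrourp {R}; 7:klelk {C}.
Word 1 cannot be D — rule 3 would then fail for every completion. It is C.
Word 2 cannot be D — rule 1 would then fail for every completion. It is C.
Word 3 cannot be D — rule 1 would then fail for every completion. It is C.
Word 4 cannot be D — rule 1 would then fail for every completion. It is R.
Word 5 cannot be D — rule 3 would then fail for every completion. It is C.
So the tagging must be: C C C R C R C.
Check: rule 1 satisfied; rule 2 satisfied; rule 3 satisfied.

C C C R C R C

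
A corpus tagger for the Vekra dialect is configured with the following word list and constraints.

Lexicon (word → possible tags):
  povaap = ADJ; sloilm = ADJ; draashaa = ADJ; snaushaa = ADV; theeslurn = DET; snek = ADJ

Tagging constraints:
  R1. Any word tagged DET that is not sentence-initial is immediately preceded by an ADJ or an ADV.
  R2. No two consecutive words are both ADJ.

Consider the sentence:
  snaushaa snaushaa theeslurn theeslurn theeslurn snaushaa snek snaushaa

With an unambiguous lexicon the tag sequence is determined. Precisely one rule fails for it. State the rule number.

Fixed tagging: ADV ADV DET DET DET ADV ADJ ADV.
Applying the rules: R1 fail, R2 pass.
Only rule 1 fails.

1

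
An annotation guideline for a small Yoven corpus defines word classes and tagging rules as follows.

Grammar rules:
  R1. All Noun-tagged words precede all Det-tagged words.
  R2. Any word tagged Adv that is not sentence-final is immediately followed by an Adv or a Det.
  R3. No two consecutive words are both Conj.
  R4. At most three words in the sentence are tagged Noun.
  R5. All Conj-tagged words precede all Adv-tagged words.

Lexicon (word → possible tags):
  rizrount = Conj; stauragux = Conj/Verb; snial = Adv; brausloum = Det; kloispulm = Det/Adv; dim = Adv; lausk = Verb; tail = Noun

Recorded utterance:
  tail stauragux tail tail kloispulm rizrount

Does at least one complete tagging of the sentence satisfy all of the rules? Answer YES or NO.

Candidates per position — 1:tail {Noun}; 2:stauragux {Conj,Verb}; 3:tail {Noun}; 4:tail {Noun}; 5:kloispulm {Det,Adv}; 6:rizrount {Conj}.
One satisfying assignment: Noun Conj Noun Noun Det Conj.
Check: rule 1 ok; rule 2 ok; rule 3 ok; rule 4 ok; rule 5 ok.

YES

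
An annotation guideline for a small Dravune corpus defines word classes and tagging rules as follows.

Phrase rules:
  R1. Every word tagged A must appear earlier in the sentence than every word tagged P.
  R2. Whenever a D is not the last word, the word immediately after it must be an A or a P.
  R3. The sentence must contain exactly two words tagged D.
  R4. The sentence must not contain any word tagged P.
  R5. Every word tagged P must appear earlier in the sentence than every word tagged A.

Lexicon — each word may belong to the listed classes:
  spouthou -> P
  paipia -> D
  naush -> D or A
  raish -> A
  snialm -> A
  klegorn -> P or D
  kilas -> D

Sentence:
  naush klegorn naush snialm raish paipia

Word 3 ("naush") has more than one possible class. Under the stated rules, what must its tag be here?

Candidates per position — 1:naush {D,A}; 2:klegorn {P,D}; 3:naush {D,A}; 4:snialm {A}; 5:raish {A}; 6:paipia {D}.
Position 2: P is ruled out by rule 1; that leaves D.
Position 3: D is ruled out by rule 2; that leaves A.
Position 1: D is ruled out by rule 2; that leaves A.
The unique satisfying tagging is: A D A A A D.
Checking: rule 1 ✓; rule 2 ✓; rule 3 ✓; rule 4 ✓; rule 5 ✓.

A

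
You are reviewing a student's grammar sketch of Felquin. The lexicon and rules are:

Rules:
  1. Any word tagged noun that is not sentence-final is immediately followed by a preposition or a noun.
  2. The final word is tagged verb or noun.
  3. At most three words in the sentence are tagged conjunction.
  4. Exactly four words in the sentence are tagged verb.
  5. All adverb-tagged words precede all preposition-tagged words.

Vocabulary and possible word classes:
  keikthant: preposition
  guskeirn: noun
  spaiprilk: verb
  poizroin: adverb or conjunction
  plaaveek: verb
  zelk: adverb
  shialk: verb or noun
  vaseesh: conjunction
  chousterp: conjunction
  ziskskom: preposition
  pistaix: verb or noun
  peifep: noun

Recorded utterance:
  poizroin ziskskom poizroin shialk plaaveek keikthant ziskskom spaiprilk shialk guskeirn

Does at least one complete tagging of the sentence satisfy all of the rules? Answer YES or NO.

Candidates per position — 1:poizroin {adverb,conjunction}; 2:ziskskom {preposition}; 3:poizroin {adverb,conjunction}; 4:shialk {verb,noun}; 5:plaaveek {verb}; 6:keikthant {preposition}; 7:ziskskom {preposition}; 8:spaiprilk {verb}; 9:shialk {verb,noun}; 10:guskeirn {noun}.
One satisfying assignment: adverb preposition conjunction verb verb preposition preposition verb verb noun.
Verifying each rule — rule 1 ✓; rule 2 ✓; rule 3 ✓; rule 4 ✓; rule 5 ✓.

YES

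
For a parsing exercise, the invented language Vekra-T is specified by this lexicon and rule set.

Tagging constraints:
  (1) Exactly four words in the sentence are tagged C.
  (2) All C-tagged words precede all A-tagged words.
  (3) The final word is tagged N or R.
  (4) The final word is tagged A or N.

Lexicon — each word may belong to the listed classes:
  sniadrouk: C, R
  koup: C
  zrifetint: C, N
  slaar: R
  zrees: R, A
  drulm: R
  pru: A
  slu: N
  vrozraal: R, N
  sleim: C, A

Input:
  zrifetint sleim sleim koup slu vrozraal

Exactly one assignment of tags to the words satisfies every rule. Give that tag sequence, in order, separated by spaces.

C C C C N N

Candidates per position — 1:zrifetint {C,N}; 2:sleim {C,A}; 3:sleim {C,A}; 4:koup {C}; 5:slu {N}; 6:vrozraal {R,N}.
Position 1: N is ruled out by rule 1; that leaves C.
Position 2: A is ruled out by rule 1; that leaves C.
Position 3: A is ruled out by rule 1; that leaves C.
Position 6: R is ruled out by rule 4; that leaves N.
That leaves exactly one tagging: C C C C N N.
Rule-by-rule: rule 1 ok; rule 2 ok; rule 3 ok; rule 4 ok.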